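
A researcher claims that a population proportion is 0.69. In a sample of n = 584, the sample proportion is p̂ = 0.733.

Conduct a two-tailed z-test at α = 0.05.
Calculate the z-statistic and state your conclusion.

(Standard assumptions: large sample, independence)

H₀: p = 0.69, H₁: p ≠ 0.69
Standard error: SE = √(p₀(1-p₀)/n) = √(0.69×0.31/584) = 0.019138
z-statistic: z = (p̂ - p₀)/SE = (0.733 - 0.69)/0.019138 = 2.2468
Critical value: z_0.025 = ±1.960
p-value = 0.0247
Decision: reject H₀ at α = 0.05

Answer: z = 2.2468, reject H₀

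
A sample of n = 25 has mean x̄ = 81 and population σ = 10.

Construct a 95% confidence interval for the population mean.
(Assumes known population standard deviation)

Confidence level: 95%, α = 0.05
z_0.025 = 1.960
SE = σ/√n = 10/√25 = 2.0000
Margin of error = 1.960 × 2.0000 = 3.9200
CI: x̄ ± margin = 81 ± 3.9200
CI: (77.0800, 84.9200)

Answer: (77.0800, 84.9200)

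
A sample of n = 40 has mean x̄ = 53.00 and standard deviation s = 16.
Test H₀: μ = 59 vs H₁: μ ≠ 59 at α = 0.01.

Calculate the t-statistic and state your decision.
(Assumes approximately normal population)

df = n - 1 = 39
SE = s/√n = 16/√40 = 2.5298
t = (x̄ - μ₀)/SE = (53.00 - 59)/2.5298 = -2.3717
Critical value: t_{0.005,39} = ±2.708
p-value ≈ 0.0227
Decision: fail to reject H₀

Answer: t = -2.3717, fail to reject H₀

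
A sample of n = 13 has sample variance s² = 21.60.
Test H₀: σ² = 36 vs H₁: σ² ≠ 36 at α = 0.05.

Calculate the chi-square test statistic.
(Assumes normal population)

Answer: χ² = 7.2000, fail to reject H₀

Derivation:
df = n - 1 = 12
χ² = (n-1)s²/σ₀² = 12×21.60/36 = 7.2000
Critical values: χ²_{0.975,12} = 4.404, χ²_{0.025,12} = 23.337
Rejection region: χ² < 4.404 or χ² > 23.337
Decision: fail to reject H₀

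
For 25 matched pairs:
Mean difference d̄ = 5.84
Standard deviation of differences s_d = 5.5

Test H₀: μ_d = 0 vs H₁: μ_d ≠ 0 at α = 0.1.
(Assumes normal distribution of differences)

Answer: t = 5.3091, reject H₀

Derivation:
df = n - 1 = 24
SE = s_d/√n = 5.5/√25 = 1.1000
t = d̄/SE = 5.84/1.1000 = 5.3091
Critical value: t_{0.05,24} = ±1.711
p-value < 0.0001
Decision: reject H₀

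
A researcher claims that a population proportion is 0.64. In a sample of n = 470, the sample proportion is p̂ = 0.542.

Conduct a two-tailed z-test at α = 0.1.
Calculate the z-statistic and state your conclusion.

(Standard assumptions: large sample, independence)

Answer: z = -4.4262, reject H₀

Derivation:
H₀: p = 0.64, H₁: p ≠ 0.64
Standard error: SE = √(p₀(1-p₀)/n) = √(0.64×0.36/470) = 0.022141
z-statistic: z = (p̂ - p₀)/SE = (0.542 - 0.64)/0.022141 = -4.4262
Critical value: z_0.05 = ±1.645
p-value < 0.0001
Decision: reject H₀ at α = 0.1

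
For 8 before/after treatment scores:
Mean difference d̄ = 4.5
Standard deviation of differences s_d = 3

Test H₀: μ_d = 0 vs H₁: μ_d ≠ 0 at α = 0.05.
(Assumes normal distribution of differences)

Answer: t = 4.2425, reject H₀

Derivation:
df = n - 1 = 7
SE = s_d/√n = 3/√8 = 1.0607
t = d̄/SE = 4.5/1.0607 = 4.2425
Critical value: t_{0.025,7} = ±2.365
p-value ≈ 0.0038
Decision: reject H₀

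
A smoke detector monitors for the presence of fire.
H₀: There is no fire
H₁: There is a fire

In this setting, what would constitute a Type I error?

Answer: The alarm sounds when there is no fire (false alarm)

Derivation:
Type I error: rejecting H₀ when it is actually true (false positive).
Type II error: failing to reject H₀ when H₁ is actually true (false negative).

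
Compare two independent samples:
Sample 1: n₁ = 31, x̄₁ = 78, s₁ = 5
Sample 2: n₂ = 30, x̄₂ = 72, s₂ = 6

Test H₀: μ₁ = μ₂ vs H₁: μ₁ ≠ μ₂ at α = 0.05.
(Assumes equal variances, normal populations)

Answer: t = 4.2487, reject H₀

Derivation:
Pooled variance: s²_p = [30×5² + 29×6²]/(59) = 30.4068
s_p = 5.5142
SE = s_p×√(1/n₁ + 1/n₂) = 5.5142×√(1/31 + 1/30) = 1.4122
t = (x̄₁ - x̄₂)/SE = (78 - 72)/1.4122 = 4.2487
df = 59, t-critical = ±2.001
Decision: reject H₀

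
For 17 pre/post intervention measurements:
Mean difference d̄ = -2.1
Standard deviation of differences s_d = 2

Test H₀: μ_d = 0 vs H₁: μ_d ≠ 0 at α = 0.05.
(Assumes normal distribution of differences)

df = n - 1 = 16
SE = s_d/√n = 2/√17 = 0.4851
t = d̄/SE = -2.1/0.4851 = -4.3290
Critical value: t_{0.025,16} = ±2.120
p-value ≈ 0.0005
Decision: reject H₀

Answer: t = -4.3290, reject H₀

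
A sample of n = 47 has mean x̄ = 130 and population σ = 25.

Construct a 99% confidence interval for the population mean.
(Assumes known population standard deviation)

Confidence level: 99%, α = 0.01
z_0.005 = 2.576
SE = σ/√n = 25/√47 = 3.6466
Margin of error = 2.576 × 3.6466 = 9.3936
CI: x̄ ± margin = 130 ± 9.3936
CI: (120.6064, 139.3936)

Answer: (120.6064, 139.3936)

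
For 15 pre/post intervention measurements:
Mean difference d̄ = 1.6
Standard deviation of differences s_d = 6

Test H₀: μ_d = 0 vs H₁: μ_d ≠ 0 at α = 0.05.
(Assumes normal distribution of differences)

df = n - 1 = 14
SE = s_d/√n = 6/√15 = 1.5492
t = d̄/SE = 1.6/1.5492 = 1.0328
Critical value: t_{0.025,14} = ±2.145
p-value ≈ 0.3192
Decision: fail to reject H₀

Answer: t = 1.0328, fail to reject H₀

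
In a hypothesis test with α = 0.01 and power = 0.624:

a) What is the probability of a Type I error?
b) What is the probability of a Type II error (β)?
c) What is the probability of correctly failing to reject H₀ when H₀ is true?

Answer: a) 0.01, b) 0.376, c) 0.99

Derivation:
a) Type I error probability = α = 0.01
b) Power = P(reject H₀ | H₁ true) = 1 - β = 0.624, so Type II error probability = β = 1 - Power = 0.376
c) P(fail to reject H₀ | H₀ true) = 1 - α = 0.99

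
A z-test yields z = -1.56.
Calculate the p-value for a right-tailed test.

For z = -1.56:
p = P(Z > -1.56) = 1 - Φ(-1.56) = 0.9406

Answer: p-value ≈ 0.9406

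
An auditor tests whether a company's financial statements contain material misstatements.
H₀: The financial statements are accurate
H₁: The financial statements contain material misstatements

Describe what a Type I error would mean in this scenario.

Answer: Concluding the statements are misstated when they are actually accurate

Derivation:
A Type I error (probability α) occurs when we reject a true H₀.
A Type II error (probability β) occurs when we fail to reject a false H₀.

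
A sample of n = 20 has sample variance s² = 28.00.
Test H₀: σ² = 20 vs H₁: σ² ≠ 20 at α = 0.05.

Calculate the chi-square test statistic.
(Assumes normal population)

df = n - 1 = 19
χ² = (n-1)s²/σ₀² = 19×28.00/20 = 26.6000
Critical values: χ²_{0.975,19} = 8.907, χ²_{0.025,19} = 32.852
Rejection region: χ² < 8.907 or χ² > 32.852
Decision: fail to reject H₀

Answer: χ² = 26.6000, fail to reject H₀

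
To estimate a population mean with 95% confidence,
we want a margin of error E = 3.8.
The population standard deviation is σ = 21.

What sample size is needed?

Answer: n = 118

Derivation:
z_0.025 = 1.960
n = (z×σ/E)² = (1.960×21/3.8)²
n = 117.3231
Round up: n = 118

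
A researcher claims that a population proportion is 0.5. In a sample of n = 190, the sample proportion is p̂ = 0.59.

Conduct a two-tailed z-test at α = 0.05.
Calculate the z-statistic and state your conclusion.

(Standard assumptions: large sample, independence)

H₀: p = 0.5, H₁: p ≠ 0.5
Standard error: SE = √(p₀(1-p₀)/n) = √(0.5×0.5/190) = 0.036274
z-statistic: z = (p̂ - p₀)/SE = (0.59 - 0.5)/0.036274 = 2.4811
Critical value: z_0.025 = ±1.960
p-value = 0.0131
Decision: reject H₀ at α = 0.05

Answer: z = 2.4811, reject H₀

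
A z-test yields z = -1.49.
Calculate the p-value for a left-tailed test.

Answer: p-value ≈ 0.0681

Derivation:
For z = -1.49:
p = P(Z < -1.49) = Φ(-1.49) = 0.0681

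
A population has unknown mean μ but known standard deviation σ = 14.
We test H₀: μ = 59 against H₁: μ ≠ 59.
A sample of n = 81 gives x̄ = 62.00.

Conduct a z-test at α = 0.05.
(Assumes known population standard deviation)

Standard error: SE = σ/√n = 14/√81 = 1.5556
z-statistic: z = (x̄ - μ₀)/SE = (62.00 - 59)/1.5556 = 1.9285
Critical value: ±1.960
p-value = 0.0538
Decision: fail to reject H₀

Answer: z = 1.9285, fail to reject H₀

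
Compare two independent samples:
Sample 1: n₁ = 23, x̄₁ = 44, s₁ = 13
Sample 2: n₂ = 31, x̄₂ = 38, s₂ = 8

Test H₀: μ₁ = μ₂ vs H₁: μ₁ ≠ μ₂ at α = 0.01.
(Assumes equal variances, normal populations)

Pooled variance: s²_p = [22×13² + 30×8²]/(52) = 108.4231
s_p = 10.4126
SE = s_p×√(1/n₁ + 1/n₂) = 10.4126×√(1/23 + 1/31) = 2.8656
t = (x̄₁ - x̄₂)/SE = (44 - 38)/2.8656 = 2.0938
df = 52, t-critical = ±2.674
Decision: fail to reject H₀

Answer: t = 2.0938, fail to reject H₀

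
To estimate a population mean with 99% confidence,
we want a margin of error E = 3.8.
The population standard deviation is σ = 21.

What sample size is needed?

z_0.005 = 2.576
n = (z×σ/E)² = (2.576×21/3.8)²
n = 202.6577
Round up: n = 203

Answer: n = 203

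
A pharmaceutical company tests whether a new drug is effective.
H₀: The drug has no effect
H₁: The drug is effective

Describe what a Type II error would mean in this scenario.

Answer: Failing to detect the drug's effect when it actually works

Derivation:
A Type I error (probability α) occurs when we reject a true H₀.
A Type II error (probability β) occurs when we fail to reject a false H₀.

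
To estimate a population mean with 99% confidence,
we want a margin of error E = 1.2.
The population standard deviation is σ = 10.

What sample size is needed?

z_0.005 = 2.576
n = (z×σ/E)² = (2.576×10/1.2)²
n = 460.8178
Round up: n = 461

Answer: n = 461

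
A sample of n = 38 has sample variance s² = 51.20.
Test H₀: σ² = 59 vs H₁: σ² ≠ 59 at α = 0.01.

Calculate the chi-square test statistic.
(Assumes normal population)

Answer: χ² = 32.1085, fail to reject H₀

Derivation:
df = n - 1 = 37
χ² = (n-1)s²/σ₀² = 37×51.20/59 = 32.1085
Critical values: χ²_{0.995,37} = 18.586, χ²_{0.005,37} = 62.883
Rejection region: χ² < 18.586 or χ² > 62.883
Decision: fail to reject H₀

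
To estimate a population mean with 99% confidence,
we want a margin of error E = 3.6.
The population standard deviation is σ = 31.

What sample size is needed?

Answer: n = 493

Derivation:
z_0.005 = 2.576
n = (z×σ/E)² = (2.576×31/3.6)²
n = 492.0510
Round up: n = 493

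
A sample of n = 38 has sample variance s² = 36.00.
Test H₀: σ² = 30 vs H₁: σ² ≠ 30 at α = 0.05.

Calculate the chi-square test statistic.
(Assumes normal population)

Answer: χ² = 44.4000, fail to reject H₀

Derivation:
df = n - 1 = 37
χ² = (n-1)s²/σ₀² = 37×36.00/30 = 44.4000
Critical values: χ²_{0.975,37} = 22.106, χ²_{0.025,37} = 55.668
Rejection region: χ² < 22.106 or χ² > 55.668
Decision: fail to reject H₀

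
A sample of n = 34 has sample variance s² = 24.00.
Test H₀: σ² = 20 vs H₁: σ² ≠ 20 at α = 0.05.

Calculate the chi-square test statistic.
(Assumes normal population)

df = n - 1 = 33
χ² = (n-1)s²/σ₀² = 33×24.00/20 = 39.6000
Critical values: χ²_{0.975,33} = 19.047, χ²_{0.025,33} = 50.725
Rejection region: χ² < 19.047 or χ² > 50.725
Decision: fail to reject H₀

Answer: χ² = 39.6000, fail to reject H₀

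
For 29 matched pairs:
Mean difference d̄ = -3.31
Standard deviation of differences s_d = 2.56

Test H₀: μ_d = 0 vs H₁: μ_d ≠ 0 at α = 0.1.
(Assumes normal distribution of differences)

Answer: t = -6.9626, reject H₀

Derivation:
df = n - 1 = 28
SE = s_d/√n = 2.56/√29 = 0.4754
t = d̄/SE = -3.31/0.4754 = -6.9626
Critical value: t_{0.05,28} = ±1.701
p-value < 0.0001
Decision: reject H₀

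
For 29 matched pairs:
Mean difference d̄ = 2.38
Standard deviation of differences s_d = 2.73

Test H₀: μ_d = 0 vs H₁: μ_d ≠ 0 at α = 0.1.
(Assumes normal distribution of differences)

Answer: t = 4.6952, reject H₀

Derivation:
df = n - 1 = 28
SE = s_d/√n = 2.73/√29 = 0.5069
t = d̄/SE = 2.38/0.5069 = 4.6952
Critical value: t_{0.05,28} = ±1.701
p-value ≈ 0.0001
Decision: reject H₀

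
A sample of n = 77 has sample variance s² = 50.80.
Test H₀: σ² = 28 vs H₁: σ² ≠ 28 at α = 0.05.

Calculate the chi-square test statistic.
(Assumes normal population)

Answer: χ² = 137.8857, reject H₀

Derivation:
df = n - 1 = 76
χ² = (n-1)s²/σ₀² = 76×50.80/28 = 137.8857
Critical values: χ²_{0.975,76} = 53.782, χ²_{0.025,76} = 101.999
Rejection region: χ² < 53.782 or χ² > 101.999
Decision: reject H₀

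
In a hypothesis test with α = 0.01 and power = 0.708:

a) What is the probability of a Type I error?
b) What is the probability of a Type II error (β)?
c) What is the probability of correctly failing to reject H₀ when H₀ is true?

a) Type I error probability = α = 0.01
b) Power = P(reject H₀ | H₁ true) = 1 - β = 0.708, so Type II error probability = β = 1 - Power = 0.292
c) P(fail to reject H₀ | H₀ true) = 1 - α = 0.99

Answer: a) 0.01, b) 0.292, c) 0.99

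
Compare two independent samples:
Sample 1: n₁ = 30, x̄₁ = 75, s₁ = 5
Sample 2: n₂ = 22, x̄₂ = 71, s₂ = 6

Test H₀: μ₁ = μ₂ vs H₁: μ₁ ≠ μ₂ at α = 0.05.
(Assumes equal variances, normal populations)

Answer: t = 2.6185, reject H₀

Derivation:
Pooled variance: s²_p = [29×5² + 21×6²]/(50) = 29.6200
s_p = 5.4424
SE = s_p×√(1/n₁ + 1/n₂) = 5.4424×√(1/30 + 1/22) = 1.5276
t = (x̄₁ - x̄₂)/SE = (75 - 71)/1.5276 = 2.6185
df = 50, t-critical = ±2.009
Decision: reject H₀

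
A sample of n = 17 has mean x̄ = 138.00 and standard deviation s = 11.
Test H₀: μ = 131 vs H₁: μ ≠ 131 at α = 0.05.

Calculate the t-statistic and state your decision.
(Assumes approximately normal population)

df = n - 1 = 16
SE = s/√n = 11/√17 = 2.6679
t = (x̄ - μ₀)/SE = (138.00 - 131)/2.6679 = 2.6238
Critical value: t_{0.025,16} = ±2.120
p-value ≈ 0.0184
Decision: reject H₀

Answer: t = 2.6238, reject H₀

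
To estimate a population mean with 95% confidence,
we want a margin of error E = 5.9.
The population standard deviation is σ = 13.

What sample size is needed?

z_0.025 = 1.960
n = (z×σ/E)² = (1.960×13/5.9)²
n = 18.6507
Round up: n = 19

Answer: n = 19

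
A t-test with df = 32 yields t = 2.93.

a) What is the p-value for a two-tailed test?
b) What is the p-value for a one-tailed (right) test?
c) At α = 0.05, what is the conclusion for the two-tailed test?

Answer: a) 0.0062, b) 0.0031, c) reject H₀

Derivation:
Using t-distribution with df = 32:
a) Two-tailed: p = 2×P(T > 2.93) = 0.0062
b) One-tailed: p = P(T > 2.93) = 0.0031
c) 0.0062 < 0.05, reject H₀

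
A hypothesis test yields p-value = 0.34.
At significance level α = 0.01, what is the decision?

Answer: fail to reject H₀

Derivation:
Compare p-value to α:
0.34 ≥ 0.01
Decision: fail to reject H₀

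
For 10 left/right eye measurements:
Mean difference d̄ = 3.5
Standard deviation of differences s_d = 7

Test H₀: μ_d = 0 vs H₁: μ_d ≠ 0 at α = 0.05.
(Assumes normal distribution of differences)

df = n - 1 = 9
SE = s_d/√n = 7/√10 = 2.2136
t = d̄/SE = 3.5/2.2136 = 1.5811
Critical value: t_{0.025,9} = ±2.262
p-value ≈ 0.1483
Decision: fail to reject H₀

Answer: t = 1.5811, fail to reject H₀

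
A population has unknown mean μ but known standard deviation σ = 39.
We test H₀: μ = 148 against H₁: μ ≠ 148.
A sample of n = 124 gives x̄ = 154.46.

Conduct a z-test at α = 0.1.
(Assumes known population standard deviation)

Answer: z = 1.8445, reject H₀

Derivation:
Standard error: SE = σ/√n = 39/√124 = 3.5023
z-statistic: z = (x̄ - μ₀)/SE = (154.46 - 148)/3.5023 = 1.8445
Critical value: ±1.645
p-value = 0.0651
Decision: reject H₀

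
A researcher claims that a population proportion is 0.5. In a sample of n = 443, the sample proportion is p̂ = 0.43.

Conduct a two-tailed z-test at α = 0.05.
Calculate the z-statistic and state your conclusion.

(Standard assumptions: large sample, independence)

H₀: p = 0.5, H₁: p ≠ 0.5
Standard error: SE = √(p₀(1-p₀)/n) = √(0.5×0.5/443) = 0.023756
z-statistic: z = (p̂ - p₀)/SE = (0.43 - 0.5)/0.023756 = -2.9466
Critical value: z_0.025 = ±1.960
p-value = 0.0032
Decision: reject H₀ at α = 0.05

Answer: z = -2.9466, reject H₀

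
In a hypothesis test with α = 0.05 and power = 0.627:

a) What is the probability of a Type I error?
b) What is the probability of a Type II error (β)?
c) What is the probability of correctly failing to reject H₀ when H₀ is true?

a) Type I error probability = α = 0.05
b) Power = P(reject H₀ | H₁ true) = 1 - β = 0.627, so Type II error probability = β = 1 - Power = 0.373
c) P(fail to reject H₀ | H₀ true) = 1 - α = 0.95

Answer: a) 0.05, b) 0.373, c) 0.95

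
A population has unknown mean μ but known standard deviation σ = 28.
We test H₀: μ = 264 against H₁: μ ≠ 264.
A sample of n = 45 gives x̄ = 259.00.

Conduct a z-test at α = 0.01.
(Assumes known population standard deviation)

Standard error: SE = σ/√n = 28/√45 = 4.1740
z-statistic: z = (x̄ - μ₀)/SE = (259.00 - 264)/4.1740 = -1.1979
Critical value: ±2.576
p-value = 0.2310
Decision: fail to reject H₀

Answer: z = -1.1979, fail to reject H₀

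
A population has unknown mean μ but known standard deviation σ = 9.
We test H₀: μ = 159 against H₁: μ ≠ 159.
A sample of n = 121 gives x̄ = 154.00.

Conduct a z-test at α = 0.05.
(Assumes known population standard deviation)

Standard error: SE = σ/√n = 9/√121 = 0.8182
z-statistic: z = (x̄ - μ₀)/SE = (154.00 - 159)/0.8182 = -6.1110
Critical value: ±1.960
p-value < 0.0001
Decision: reject H₀

Answer: z = -6.1110, reject H₀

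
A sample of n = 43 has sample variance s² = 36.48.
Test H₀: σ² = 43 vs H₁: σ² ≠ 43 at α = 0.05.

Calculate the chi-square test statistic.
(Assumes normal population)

Answer: χ² = 35.6316, fail to reject H₀

Derivation:
df = n - 1 = 42
χ² = (n-1)s²/σ₀² = 42×36.48/43 = 35.6316
Critical values: χ²_{0.975,42} = 25.999, χ²_{0.025,42} = 61.777
Rejection region: χ² < 25.999 or χ² > 61.777
Decision: fail to reject H₀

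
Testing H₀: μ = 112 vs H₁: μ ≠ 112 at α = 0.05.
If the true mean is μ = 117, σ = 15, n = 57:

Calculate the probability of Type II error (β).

SE = σ/√n = 15/√57 = 1.9868
Critical values: μ₀ ± z_0.025×SE = 112 ± 1.960×1.9868
Acceptance region: (108.1059, 115.8941)
Under H₁ (μ = 117): z_high = (115.8941 - 117)/1.9868 = -0.5566, z_low = (108.1059 - 117)/1.9868 = -4.4766
β = P(not reject | H₁) = Φ(-0.5566) - Φ(-4.4766) ≈ 0.2889

Answer: β ≈ 0.2889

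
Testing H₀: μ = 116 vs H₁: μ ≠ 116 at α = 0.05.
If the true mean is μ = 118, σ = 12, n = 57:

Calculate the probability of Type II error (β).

SE = σ/√n = 12/√57 = 1.5894
Critical values: μ₀ ± z_0.025×SE = 116 ± 1.960×1.5894
Acceptance region: (112.8848, 119.1152)
Under H₁ (μ = 118): z_high = (119.1152 - 118)/1.5894 = 0.7016, z_low = (112.8848 - 118)/1.5894 = -3.2183
β = P(not reject | H₁) = Φ(0.7016) - Φ(-3.2183) ≈ 0.7579

Answer: β ≈ 0.7579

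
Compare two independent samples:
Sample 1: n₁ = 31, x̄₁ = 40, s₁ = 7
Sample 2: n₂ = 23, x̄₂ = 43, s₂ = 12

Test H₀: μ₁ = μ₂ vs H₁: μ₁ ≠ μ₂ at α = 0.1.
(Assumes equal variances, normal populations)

Answer: t = -1.1542, fail to reject H₀

Derivation:
Pooled variance: s²_p = [30×7² + 22×12²]/(52) = 89.1923
s_p = 9.4442
SE = s_p×√(1/n₁ + 1/n₂) = 9.4442×√(1/31 + 1/23) = 2.5991
t = (x̄₁ - x̄₂)/SE = (40 - 43)/2.5991 = -1.1542
df = 52, t-critical = ±1.675
Decision: fail to reject H₀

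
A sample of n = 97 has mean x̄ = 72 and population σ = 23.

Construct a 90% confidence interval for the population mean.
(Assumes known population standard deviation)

Confidence level: 90%, α = 0.1
z_0.05 = 1.645
SE = σ/√n = 23/√97 = 2.3353
Margin of error = 1.645 × 2.3353 = 3.8416
CI: x̄ ± margin = 72 ± 3.8416
CI: (68.1584, 75.8416)

Answer: (68.1584, 75.8416)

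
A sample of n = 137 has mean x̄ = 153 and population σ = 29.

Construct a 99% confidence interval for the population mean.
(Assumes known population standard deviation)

Confidence level: 99%, α = 0.01
z_0.005 = 2.576
SE = σ/√n = 29/√137 = 2.4776
Margin of error = 2.576 × 2.4776 = 6.3823
CI: x̄ ± margin = 153 ± 6.3823
CI: (146.6177, 159.3823)

Answer: (146.6177, 159.3823)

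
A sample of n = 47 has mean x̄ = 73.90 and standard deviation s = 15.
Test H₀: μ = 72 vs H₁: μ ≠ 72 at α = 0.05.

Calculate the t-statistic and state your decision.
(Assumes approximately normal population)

Answer: t = 0.8684, fail to reject H₀

Derivation:
df = n - 1 = 46
SE = s/√n = 15/√47 = 2.1880
t = (x̄ - μ₀)/SE = (73.90 - 72)/2.1880 = 0.8684
Critical value: t_{0.025,46} = ±2.013
p-value ≈ 0.3897
Decision: fail to reject H₀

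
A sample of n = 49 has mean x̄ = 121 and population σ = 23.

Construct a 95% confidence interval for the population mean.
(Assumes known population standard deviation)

Confidence level: 95%, α = 0.05
z_0.025 = 1.960
SE = σ/√n = 23/√49 = 3.2857
Margin of error = 1.960 × 3.2857 = 6.4400
CI: x̄ ± margin = 121 ± 6.4400
CI: (114.5600, 127.4400)

Answer: (114.5600, 127.4400)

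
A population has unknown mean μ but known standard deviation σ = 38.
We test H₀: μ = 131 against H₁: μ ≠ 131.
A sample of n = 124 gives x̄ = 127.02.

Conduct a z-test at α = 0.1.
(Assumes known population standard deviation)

Answer: z = -1.1663, fail to reject H₀

Derivation:
Standard error: SE = σ/√n = 38/√124 = 3.4125
z-statistic: z = (x̄ - μ₀)/SE = (127.02 - 131)/3.4125 = -1.1663
Critical value: ±1.645
p-value = 0.2435
Decision: fail to reject H₀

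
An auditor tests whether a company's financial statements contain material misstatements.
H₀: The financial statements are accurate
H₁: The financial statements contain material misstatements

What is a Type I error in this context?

Answer: Concluding the statements are misstated when they are actually accurate

Derivation:
Type I error: rejecting H₀ when it is actually true (false positive).
Type II error: failing to reject H₀ when H₁ is actually true (false negative).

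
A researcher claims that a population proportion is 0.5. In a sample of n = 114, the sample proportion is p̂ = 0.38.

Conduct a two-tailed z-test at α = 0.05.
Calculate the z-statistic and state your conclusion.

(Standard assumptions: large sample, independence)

H₀: p = 0.5, H₁: p ≠ 0.5
Standard error: SE = √(p₀(1-p₀)/n) = √(0.5×0.5/114) = 0.046829
z-statistic: z = (p̂ - p₀)/SE = (0.38 - 0.5)/0.046829 = -2.5625
Critical value: z_0.025 = ±1.960
p-value = 0.0104
Decision: reject H₀ at α = 0.05

Answer: z = -2.5625, reject H₀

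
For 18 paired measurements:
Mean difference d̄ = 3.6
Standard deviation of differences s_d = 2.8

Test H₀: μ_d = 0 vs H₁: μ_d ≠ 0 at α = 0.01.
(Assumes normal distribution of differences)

Answer: t = 5.4545, reject H₀

Derivation:
df = n - 1 = 17
SE = s_d/√n = 2.8/√18 = 0.6600
t = d̄/SE = 3.6/0.6600 = 5.4545
Critical value: t_{0.005,17} = ±2.898
p-value < 0.0001
Decision: reject H₀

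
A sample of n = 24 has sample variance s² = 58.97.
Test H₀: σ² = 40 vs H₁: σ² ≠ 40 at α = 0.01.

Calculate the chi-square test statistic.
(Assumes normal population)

df = n - 1 = 23
χ² = (n-1)s²/σ₀² = 23×58.97/40 = 33.9078
Critical values: χ²_{0.995,23} = 9.260, χ²_{0.005,23} = 44.181
Rejection region: χ² < 9.260 or χ² > 44.181
Decision: fail to reject H₀

Answer: χ² = 33.9078, fail to reject H₀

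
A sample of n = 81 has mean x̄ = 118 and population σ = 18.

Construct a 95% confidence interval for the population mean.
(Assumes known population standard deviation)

Confidence level: 95%, α = 0.05
z_0.025 = 1.960
SE = σ/√n = 18/√81 = 2.0000
Margin of error = 1.960 × 2.0000 = 3.9200
CI: x̄ ± margin = 118 ± 3.9200
CI: (114.0800, 121.9200)

Answer: (114.0800, 121.9200)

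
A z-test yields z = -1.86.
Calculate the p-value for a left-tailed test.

For z = -1.86:
p = P(Z < -1.86) = Φ(-1.86) = 0.0314

Answer: p-value ≈ 0.0314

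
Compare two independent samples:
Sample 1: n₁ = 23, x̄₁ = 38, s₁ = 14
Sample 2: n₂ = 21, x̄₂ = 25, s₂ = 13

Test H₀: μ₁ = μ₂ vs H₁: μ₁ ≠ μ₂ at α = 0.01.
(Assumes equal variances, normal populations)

Answer: t = 3.1827, reject H₀

Derivation:
Pooled variance: s²_p = [22×14² + 20×13²]/(42) = 183.1429
s_p = 13.5330
SE = s_p×√(1/n₁ + 1/n₂) = 13.5330×√(1/23 + 1/21) = 4.0846
t = (x̄₁ - x̄₂)/SE = (38 - 25)/4.0846 = 3.1827
df = 42, t-critical = ±2.698
Decision: reject H₀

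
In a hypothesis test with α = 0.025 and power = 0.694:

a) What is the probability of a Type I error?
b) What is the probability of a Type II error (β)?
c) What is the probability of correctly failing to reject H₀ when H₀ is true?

Answer: a) 0.025, b) 0.306, c) 0.975

Derivation:
a) Type I error probability = α = 0.025
b) Power = P(reject H₀ | H₁ true) = 1 - β = 0.694, so Type II error probability = β = 1 - Power = 0.306
c) P(fail to reject H₀ | H₀ true) = 1 - α = 0.975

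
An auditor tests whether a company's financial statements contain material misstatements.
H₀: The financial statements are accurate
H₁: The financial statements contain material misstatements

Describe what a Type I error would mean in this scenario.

Answer: Concluding the statements are misstated when they are actually accurate

Derivation:
A Type I error (probability α) occurs when we reject a true H₀.
A Type II error (probability β) occurs when we fail to reject a false H₀.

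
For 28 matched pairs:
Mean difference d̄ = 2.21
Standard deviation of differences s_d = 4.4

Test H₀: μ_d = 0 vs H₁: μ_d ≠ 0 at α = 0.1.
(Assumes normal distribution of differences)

Answer: t = 2.6578, reject H₀

Derivation:
df = n - 1 = 27
SE = s_d/√n = 4.4/√28 = 0.8315
t = d̄/SE = 2.21/0.8315 = 2.6578
Critical value: t_{0.05,27} = ±1.703
p-value ≈ 0.0131
Decision: reject H₀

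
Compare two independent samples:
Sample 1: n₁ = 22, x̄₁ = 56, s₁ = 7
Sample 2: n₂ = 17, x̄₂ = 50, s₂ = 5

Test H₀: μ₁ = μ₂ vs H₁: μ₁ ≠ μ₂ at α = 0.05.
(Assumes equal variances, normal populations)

Pooled variance: s²_p = [21×7² + 16×5²]/(37) = 38.6216
s_p = 6.2146
SE = s_p×√(1/n₁ + 1/n₂) = 6.2146×√(1/22 + 1/17) = 2.0068
t = (x̄₁ - x̄₂)/SE = (56 - 50)/2.0068 = 2.9898
df = 37, t-critical = ±2.026
Decision: reject H₀

Answer: t = 2.9898, reject H₀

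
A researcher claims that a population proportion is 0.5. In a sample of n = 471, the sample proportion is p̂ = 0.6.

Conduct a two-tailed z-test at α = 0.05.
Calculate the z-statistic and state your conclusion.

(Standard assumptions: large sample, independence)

Answer: z = 4.3405, reject H₀

Derivation:
H₀: p = 0.5, H₁: p ≠ 0.5
Standard error: SE = √(p₀(1-p₀)/n) = √(0.5×0.5/471) = 0.023039
z-statistic: z = (p̂ - p₀)/SE = (0.6 - 0.5)/0.023039 = 4.3405
Critical value: z_0.025 = ±1.960
p-value < 0.0001
Decision: reject H₀ at α = 0.05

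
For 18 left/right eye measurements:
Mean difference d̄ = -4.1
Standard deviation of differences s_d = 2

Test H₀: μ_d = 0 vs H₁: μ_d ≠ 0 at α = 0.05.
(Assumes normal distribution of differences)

Answer: t = -8.6975, reject H₀

Derivation:
df = n - 1 = 17
SE = s_d/√n = 2/√18 = 0.4714
t = d̄/SE = -4.1/0.4714 = -8.6975
Critical value: t_{0.025,17} = ±2.110
p-value < 0.0001
Decision: reject H₀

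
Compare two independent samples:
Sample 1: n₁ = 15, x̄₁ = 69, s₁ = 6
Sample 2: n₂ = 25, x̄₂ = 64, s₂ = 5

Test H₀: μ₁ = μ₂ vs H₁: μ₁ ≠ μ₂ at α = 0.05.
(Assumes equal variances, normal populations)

Answer: t = 2.8403, reject H₀

Derivation:
Pooled variance: s²_p = [14×6² + 24×5²]/(38) = 29.0526
s_p = 5.3900
SE = s_p×√(1/n₁ + 1/n₂) = 5.3900×√(1/15 + 1/25) = 1.7604
t = (x̄₁ - x̄₂)/SE = (69 - 64)/1.7604 = 2.8403
df = 38, t-critical = ±2.024
Decision: reject H₀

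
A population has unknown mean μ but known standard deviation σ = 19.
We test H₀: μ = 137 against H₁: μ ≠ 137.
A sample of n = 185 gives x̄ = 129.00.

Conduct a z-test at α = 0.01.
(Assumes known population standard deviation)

Answer: z = -5.7270, reject H₀

Derivation:
Standard error: SE = σ/√n = 19/√185 = 1.3969
z-statistic: z = (x̄ - μ₀)/SE = (129.00 - 137)/1.3969 = -5.7270
Critical value: ±2.576
p-value < 0.0001
Decision: reject H₀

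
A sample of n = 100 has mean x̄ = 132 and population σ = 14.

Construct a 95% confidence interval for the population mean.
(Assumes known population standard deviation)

Answer: (129.2560, 134.7440)

Derivation:
Confidence level: 95%, α = 0.05
z_0.025 = 1.960
SE = σ/√n = 14/√100 = 1.4000
Margin of error = 1.960 × 1.4000 = 2.7440
CI: x̄ ± margin = 132 ± 2.7440
CI: (129.2560, 134.7440)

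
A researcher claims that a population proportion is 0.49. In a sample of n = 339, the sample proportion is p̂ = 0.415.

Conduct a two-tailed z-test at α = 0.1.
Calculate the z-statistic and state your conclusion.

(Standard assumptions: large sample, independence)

H₀: p = 0.49, H₁: p ≠ 0.49
Standard error: SE = √(p₀(1-p₀)/n) = √(0.49×0.51/339) = 0.027151
z-statistic: z = (p̂ - p₀)/SE = (0.415 - 0.49)/0.027151 = -2.7623
Critical value: z_0.05 = ±1.645
p-value = 0.0057
Decision: reject H₀ at α = 0.1

Answer: z = -2.7623, reject H₀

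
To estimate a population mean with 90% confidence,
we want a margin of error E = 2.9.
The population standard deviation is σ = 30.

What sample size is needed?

z_0.05 = 1.645
n = (z×σ/E)² = (1.645×30/2.9)²
n = 289.5865
Round up: n = 290

Answer: n = 290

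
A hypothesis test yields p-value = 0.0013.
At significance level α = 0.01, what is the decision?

Answer: reject H₀

Derivation:
Compare p-value to α:
0.0013 < 0.01
Decision: reject H₀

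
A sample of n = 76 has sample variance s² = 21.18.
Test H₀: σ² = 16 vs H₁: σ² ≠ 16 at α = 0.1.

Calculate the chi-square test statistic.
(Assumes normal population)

Answer: χ² = 99.2812, reject H₀

Derivation:
df = n - 1 = 75
χ² = (n-1)s²/σ₀² = 75×21.18/16 = 99.2812
Critical values: χ²_{0.95,75} = 56.054, χ²_{0.05,75} = 96.217
Rejection region: χ² < 56.054 or χ² > 96.217
Decision: reject H₀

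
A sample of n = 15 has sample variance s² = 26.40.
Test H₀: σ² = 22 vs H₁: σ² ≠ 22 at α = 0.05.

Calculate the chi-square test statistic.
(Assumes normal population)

df = n - 1 = 14
χ² = (n-1)s²/σ₀² = 14×26.40/22 = 16.8000
Critical values: χ²_{0.975,14} = 5.629, χ²_{0.025,14} = 26.119
Rejection region: χ² < 5.629 or χ² > 26.119
Decision: fail to reject H₀

Answer: χ² = 16.8000, fail to reject H₀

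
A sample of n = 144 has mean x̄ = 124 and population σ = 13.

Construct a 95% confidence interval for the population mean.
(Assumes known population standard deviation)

Answer: (121.8767, 126.1233)

Derivation:
Confidence level: 95%, α = 0.05
z_0.025 = 1.960
SE = σ/√n = 13/√144 = 1.0833
Margin of error = 1.960 × 1.0833 = 2.1233
CI: x̄ ± margin = 124 ± 2.1233
CI: (121.8767, 126.1233)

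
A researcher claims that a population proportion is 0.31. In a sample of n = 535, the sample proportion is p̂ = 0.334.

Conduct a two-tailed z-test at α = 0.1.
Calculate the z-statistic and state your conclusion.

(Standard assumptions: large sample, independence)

Answer: z = 1.2003, fail to reject H₀

Derivation:
H₀: p = 0.31, H₁: p ≠ 0.31
Standard error: SE = √(p₀(1-p₀)/n) = √(0.31×0.69/535) = 0.019995
z-statistic: z = (p̂ - p₀)/SE = (0.334 - 0.31)/0.019995 = 1.2003
Critical value: z_0.05 = ±1.645
p-value = 0.2300
Decision: fail to reject H₀ at α = 0.1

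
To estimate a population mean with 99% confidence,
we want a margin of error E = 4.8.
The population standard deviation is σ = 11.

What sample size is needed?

z_0.005 = 2.576
n = (z×σ/E)² = (2.576×11/4.8)²
n = 34.8493
Round up: n = 35

Answer: n = 35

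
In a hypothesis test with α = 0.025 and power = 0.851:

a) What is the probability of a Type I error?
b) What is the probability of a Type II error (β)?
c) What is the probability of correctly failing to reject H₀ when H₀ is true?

a) Type I error probability = α = 0.025
b) Power = P(reject H₀ | H₁ true) = 1 - β = 0.851, so Type II error probability = β = 1 - Power = 0.149
c) P(fail to reject H₀ | H₀ true) = 1 - α = 0.975

Answer: a) 0.025, b) 0.149, c) 0.975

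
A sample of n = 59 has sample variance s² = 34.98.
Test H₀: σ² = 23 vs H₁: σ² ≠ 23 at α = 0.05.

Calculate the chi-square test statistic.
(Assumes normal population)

df = n - 1 = 58
χ² = (n-1)s²/σ₀² = 58×34.98/23 = 88.2104
Critical values: χ²_{0.975,58} = 38.844, χ²_{0.025,58} = 80.936
Rejection region: χ² < 38.844 or χ² > 80.936
Decision: reject H₀

Answer: χ² = 88.2104, reject H₀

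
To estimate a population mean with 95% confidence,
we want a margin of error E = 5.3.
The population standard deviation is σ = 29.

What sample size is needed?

z_0.025 = 1.960
n = (z×σ/E)² = (1.960×29/5.3)²
n = 115.0155
Round up: n = 116

Answer: n = 116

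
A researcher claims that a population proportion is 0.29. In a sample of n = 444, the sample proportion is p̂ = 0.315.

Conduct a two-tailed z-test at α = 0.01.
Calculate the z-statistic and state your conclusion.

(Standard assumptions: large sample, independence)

H₀: p = 0.29, H₁: p ≠ 0.29
Standard error: SE = √(p₀(1-p₀)/n) = √(0.29×0.71/444) = 0.021535
z-statistic: z = (p̂ - p₀)/SE = (0.315 - 0.29)/0.021535 = 1.1609
Critical value: z_0.005 = ±2.576
p-value = 0.2457
Decision: fail to reject H₀ at α = 0.01

Answer: z = 1.1609, fail to reject H₀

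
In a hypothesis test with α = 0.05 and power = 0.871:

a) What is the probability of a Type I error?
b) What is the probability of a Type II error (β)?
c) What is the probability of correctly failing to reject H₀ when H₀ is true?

Answer: a) 0.05, b) 0.129, c) 0.95

Derivation:
a) Type I error probability = α = 0.05
b) Power = P(reject H₀ | H₁ true) = 1 - β = 0.871, so Type II error probability = β = 1 - Power = 0.129
c) P(fail to reject H₀ | H₀ true) = 1 - α = 0.95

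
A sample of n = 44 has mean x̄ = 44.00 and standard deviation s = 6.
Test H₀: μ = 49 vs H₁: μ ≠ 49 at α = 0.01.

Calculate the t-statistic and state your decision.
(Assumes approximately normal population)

Answer: t = -5.5279, reject H₀

Derivation:
df = n - 1 = 43
SE = s/√n = 6/√44 = 0.9045
t = (x̄ - μ₀)/SE = (44.00 - 49)/0.9045 = -5.5279
Critical value: t_{0.005,43} = ±2.695
p-value < 0.0001
Decision: reject H₀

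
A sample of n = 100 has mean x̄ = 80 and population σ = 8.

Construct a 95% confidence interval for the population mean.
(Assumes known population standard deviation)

Answer: (78.4320, 81.5680)

Derivation:
Confidence level: 95%, α = 0.05
z_0.025 = 1.960
SE = σ/√n = 8/√100 = 0.8000
Margin of error = 1.960 × 0.8000 = 1.5680
CI: x̄ ± margin = 80 ± 1.5680
CI: (78.4320, 81.5680)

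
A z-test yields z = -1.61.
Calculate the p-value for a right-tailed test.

Answer: p-value ≈ 0.9463

Derivation:
For z = -1.61:
p = P(Z > -1.61) = 1 - Φ(-1.61) = 0.9463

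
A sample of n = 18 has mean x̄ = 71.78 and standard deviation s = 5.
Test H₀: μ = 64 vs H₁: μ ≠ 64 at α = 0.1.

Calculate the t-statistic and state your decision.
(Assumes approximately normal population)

df = n - 1 = 17
SE = s/√n = 5/√18 = 1.1785
t = (x̄ - μ₀)/SE = (71.78 - 64)/1.1785 = 6.6016
Critical value: t_{0.05,17} = ±1.740
p-value < 0.0001
Decision: reject H₀

Answer: t = 6.6016, reject H₀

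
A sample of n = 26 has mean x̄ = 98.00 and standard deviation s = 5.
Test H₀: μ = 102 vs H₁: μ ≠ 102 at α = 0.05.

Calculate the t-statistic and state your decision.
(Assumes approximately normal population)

Answer: t = -4.0791, reject H₀

Derivation:
df = n - 1 = 25
SE = s/√n = 5/√26 = 0.9806
t = (x̄ - μ₀)/SE = (98.00 - 102)/0.9806 = -4.0791
Critical value: t_{0.025,25} = ±2.060
p-value ≈ 0.0004
Decision: reject H₀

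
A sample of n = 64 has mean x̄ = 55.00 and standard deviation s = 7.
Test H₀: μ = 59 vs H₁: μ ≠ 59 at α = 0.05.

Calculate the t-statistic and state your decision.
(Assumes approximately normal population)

Answer: t = -4.5714, reject H₀

Derivation:
df = n - 1 = 63
SE = s/√n = 7/√64 = 0.8750
t = (x̄ - μ₀)/SE = (55.00 - 59)/0.8750 = -4.5714
Critical value: t_{0.025,63} = ±1.998
p-value < 0.0001
Decision: reject H₀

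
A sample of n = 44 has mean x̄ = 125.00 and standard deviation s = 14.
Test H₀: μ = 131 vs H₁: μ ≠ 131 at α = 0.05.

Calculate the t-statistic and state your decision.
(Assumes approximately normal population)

df = n - 1 = 43
SE = s/√n = 14/√44 = 2.1106
t = (x̄ - μ₀)/SE = (125.00 - 131)/2.1106 = -2.8428
Critical value: t_{0.025,43} = ±2.017
p-value ≈ 0.0068
Decision: reject H₀

Answer: t = -2.8428, reject H₀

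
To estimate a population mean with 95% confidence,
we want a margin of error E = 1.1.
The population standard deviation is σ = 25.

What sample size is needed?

Answer: n = 1985

Derivation:
z_0.025 = 1.960
n = (z×σ/E)² = (1.960×25/1.1)²
n = 1984.2975
Round up: n = 1985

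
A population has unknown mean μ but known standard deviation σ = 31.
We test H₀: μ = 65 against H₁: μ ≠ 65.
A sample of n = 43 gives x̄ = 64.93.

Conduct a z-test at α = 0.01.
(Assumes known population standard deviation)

Answer: z = -0.0148, fail to reject H₀

Derivation:
Standard error: SE = σ/√n = 31/√43 = 4.7275
z-statistic: z = (x̄ - μ₀)/SE = (64.93 - 65)/4.7275 = -0.0148
Critical value: ±2.576
p-value = 0.9882
Decision: fail to reject H₀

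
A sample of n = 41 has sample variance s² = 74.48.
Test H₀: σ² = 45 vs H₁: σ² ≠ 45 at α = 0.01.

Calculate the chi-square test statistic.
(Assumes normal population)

df = n - 1 = 40
χ² = (n-1)s²/σ₀² = 40×74.48/45 = 66.2044
Critical values: χ²_{0.995,40} = 20.707, χ²_{0.005,40} = 66.766
Rejection region: χ² < 20.707 or χ² > 66.766
Decision: fail to reject H₀

Answer: χ² = 66.2044, fail to reject H₀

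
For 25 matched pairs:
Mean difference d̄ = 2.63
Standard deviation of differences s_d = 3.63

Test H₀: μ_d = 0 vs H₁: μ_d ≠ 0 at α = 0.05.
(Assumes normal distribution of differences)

df = n - 1 = 24
SE = s_d/√n = 3.63/√25 = 0.7260
t = d̄/SE = 2.63/0.7260 = 3.6226
Critical value: t_{0.025,24} = ±2.064
p-value ≈ 0.0014
Decision: reject H₀

Answer: t = 3.6226, reject H₀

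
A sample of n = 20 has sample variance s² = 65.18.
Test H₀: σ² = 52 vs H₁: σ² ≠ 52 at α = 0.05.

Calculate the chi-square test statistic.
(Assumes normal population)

df = n - 1 = 19
χ² = (n-1)s²/σ₀² = 19×65.18/52 = 23.8158
Critical values: χ²_{0.975,19} = 8.907, χ²_{0.025,19} = 32.852
Rejection region: χ² < 8.907 or χ² > 32.852
Decision: fail to reject H₀

Answer: χ² = 23.8158, fail to reject H₀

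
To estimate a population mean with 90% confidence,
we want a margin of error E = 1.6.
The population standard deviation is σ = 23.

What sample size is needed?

z_0.05 = 1.645
n = (z×σ/E)² = (1.645×23/1.6)²
n = 559.1747
Round up: n = 560

Answer: n = 560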